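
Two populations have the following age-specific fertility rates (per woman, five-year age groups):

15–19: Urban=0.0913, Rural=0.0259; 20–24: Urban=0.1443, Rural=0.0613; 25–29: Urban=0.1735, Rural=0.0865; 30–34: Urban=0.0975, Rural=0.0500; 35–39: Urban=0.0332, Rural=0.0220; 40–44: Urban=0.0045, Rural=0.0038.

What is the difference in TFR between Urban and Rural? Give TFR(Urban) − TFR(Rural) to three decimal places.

Urban:
  Sum of ASFRs = 0.0913 + 0.1443 + 0.1735 + 0.0975 + 0.0332 + 0.0045 = 0.5443
  TFR = 5 × 0.5443 = 2.7215
Rural:
  Sum of ASFRs = 0.0259 + 0.0613 + 0.0865 + 0.0500 + 0.0220 + 0.0038 = 0.2495
  TFR = 5 × 0.2495 = 1.2475
Difference = 2.7215 − 1.2475 = 1.474

1.474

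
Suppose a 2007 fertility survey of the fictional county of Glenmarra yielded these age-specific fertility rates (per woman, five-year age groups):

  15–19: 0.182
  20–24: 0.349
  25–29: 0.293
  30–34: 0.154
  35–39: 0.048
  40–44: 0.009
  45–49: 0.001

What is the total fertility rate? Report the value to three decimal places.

5.180

Sum of ASFRs = 0.182 + 0.349 + 0.293 + 0.154 + 0.048 + 0.009 + 0.001 = 1.036
TFR = 5 × 1.036 = 5.18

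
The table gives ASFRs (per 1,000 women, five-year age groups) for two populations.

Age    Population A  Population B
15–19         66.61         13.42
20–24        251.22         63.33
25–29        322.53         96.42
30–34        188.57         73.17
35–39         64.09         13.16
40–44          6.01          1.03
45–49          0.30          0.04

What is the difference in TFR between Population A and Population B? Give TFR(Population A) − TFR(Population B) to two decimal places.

3.19

Population A:
  Sum of ASFRs = 66.61 + 251.22 + 322.53 + 188.57 + 64.09 + 6.01 + 0.30 = 899.33
  TFR = 5 × 899.33 / 1000 = 4.49665
Population B:
  Sum of ASFRs = 13.42 + 63.33 + 96.42 + 73.17 + 13.16 + 1.03 + 0.04 = 260.57
  TFR = 5 × 260.57 / 1000 = 1.30285
Difference = 4.49665 − 1.30285 = 3.1938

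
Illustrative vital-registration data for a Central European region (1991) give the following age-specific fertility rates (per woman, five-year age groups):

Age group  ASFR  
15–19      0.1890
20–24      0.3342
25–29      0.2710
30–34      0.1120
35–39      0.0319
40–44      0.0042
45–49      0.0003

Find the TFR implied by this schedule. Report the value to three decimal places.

4.713

Sum of ASFRs = 0.1890 + 0.3342 + 0.2710 + 0.1120 + 0.0319 + 0.0042 + 0.0003 = 0.9426
TFR = 5 × 0.9426 = 4.713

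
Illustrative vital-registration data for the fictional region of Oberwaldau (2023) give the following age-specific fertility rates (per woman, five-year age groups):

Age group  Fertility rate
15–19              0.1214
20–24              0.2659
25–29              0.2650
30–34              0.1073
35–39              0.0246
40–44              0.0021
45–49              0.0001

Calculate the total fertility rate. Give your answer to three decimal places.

3.932

Sum of ASFRs = 0.1214 + 0.2659 + 0.2650 + 0.1073 + 0.0246 + 0.0021 + 0.0001 = 0.7864
TFR = 5 × 0.7864 = 3.932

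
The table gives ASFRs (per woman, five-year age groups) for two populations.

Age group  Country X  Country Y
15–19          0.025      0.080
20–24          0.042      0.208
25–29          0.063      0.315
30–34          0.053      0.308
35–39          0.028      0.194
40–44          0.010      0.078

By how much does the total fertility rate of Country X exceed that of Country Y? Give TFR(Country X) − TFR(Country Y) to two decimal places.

Country X:
  Sum of ASFRs = 0.025 + 0.042 + 0.063 + 0.053 + 0.028 + 0.010 = 0.221
  TFR = 5 × 0.221 = 1.105
Country Y:
  Sum of ASFRs = 0.080 + 0.208 + 0.315 + 0.308 + 0.194 + 0.078 = 1.183
  TFR = 5 × 1.183 = 5.915
Difference = 1.105 − 5.915 = -4.81

-4.81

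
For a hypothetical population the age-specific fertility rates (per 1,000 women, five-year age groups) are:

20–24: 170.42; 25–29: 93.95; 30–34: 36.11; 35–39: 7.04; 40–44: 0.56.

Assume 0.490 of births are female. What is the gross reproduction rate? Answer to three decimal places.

Proportion female at birth = 0.490.
Sum of ASFRs = 170.42 + 93.95 + 36.11 + 7.04 + 0.56 = 308.08
TFR = 5 × 308.08 / 1000 = 1.5404
GRR = 0.490 × 1.5404 = 0.75480

0.755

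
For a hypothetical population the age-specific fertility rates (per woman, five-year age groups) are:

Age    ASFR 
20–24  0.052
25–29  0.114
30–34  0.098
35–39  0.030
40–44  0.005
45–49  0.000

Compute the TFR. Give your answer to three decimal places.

Sum of ASFRs = 0.052 + 0.114 + 0.098 + 0.030 + 0.005 + 0.000 = 0.299
TFR = 5 × 0.299 = 1.495

1.495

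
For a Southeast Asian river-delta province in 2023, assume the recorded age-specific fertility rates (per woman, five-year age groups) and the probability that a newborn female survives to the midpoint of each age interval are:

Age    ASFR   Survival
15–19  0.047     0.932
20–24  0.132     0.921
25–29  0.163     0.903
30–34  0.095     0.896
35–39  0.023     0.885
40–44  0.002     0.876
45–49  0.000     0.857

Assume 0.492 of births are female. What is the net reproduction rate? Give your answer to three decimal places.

Proportion female at birth = 0.492.
Per-age-group product (5 × ASFR × survival probability):
  15–19: 5 × 0.047 × 0.932 = 0.21902
  20–24: 5 × 0.132 × 0.921 = 0.60786
  25–29: 5 × 0.163 × 0.903 = 0.73595
  30–34: 5 × 0.095 × 0.896 = 0.42560
  35–39: 5 × 0.023 × 0.885 = 0.10178
  40–44: 5 × 0.002 × 0.876 = 0.00876
  45–49: 5 × 0.000 × 0.857 = 0.00000
Sum = 2.09897
NRR = 0.492 × 2.09897 = 1.03269
With NRR above 1 the population is above replacement fertility.

1.033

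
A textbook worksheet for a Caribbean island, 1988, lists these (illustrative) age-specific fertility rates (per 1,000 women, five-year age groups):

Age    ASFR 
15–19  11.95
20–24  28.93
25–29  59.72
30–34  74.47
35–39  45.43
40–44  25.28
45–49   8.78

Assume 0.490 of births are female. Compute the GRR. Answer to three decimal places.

Proportion female at birth = 0.490.
Sum of ASFRs = 11.95 + 28.93 + 59.72 + 74.47 + 45.43 + 25.28 + 8.78 = 254.56
TFR = 5 × 254.56 / 1000 = 1.2728
GRR = 0.490 × 1.2728 = 0.62367

0.624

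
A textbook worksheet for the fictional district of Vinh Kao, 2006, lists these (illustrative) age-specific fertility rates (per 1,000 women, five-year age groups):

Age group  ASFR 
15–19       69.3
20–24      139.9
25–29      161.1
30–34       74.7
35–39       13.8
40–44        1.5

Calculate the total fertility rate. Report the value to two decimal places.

2.30

Sum of ASFRs = 69.3 + 139.9 + 161.1 + 74.7 + 13.8 + 1.5 = 460.3
TFR = 5 × 460.3 / 1000 = 2.3015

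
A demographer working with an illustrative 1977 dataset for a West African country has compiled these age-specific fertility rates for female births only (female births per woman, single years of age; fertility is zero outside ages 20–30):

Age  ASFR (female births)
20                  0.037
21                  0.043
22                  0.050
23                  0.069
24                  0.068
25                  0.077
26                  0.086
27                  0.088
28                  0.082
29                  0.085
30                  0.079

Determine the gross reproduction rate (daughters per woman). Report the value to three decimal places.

0.764

Sum of female ASFRs = 0.037 + 0.043 + 0.050 + 0.069 + 0.068 + 0.077 + 0.086 + 0.088 + 0.082 + 0.085 + 0.079 = 0.764
GRR = 0.764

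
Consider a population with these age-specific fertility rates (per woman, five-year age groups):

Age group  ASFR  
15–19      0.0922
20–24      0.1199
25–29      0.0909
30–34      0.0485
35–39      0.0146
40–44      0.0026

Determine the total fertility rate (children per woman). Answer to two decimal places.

Sum of ASFRs = 0.0922 + 0.1199 + 0.0909 + 0.0485 + 0.0146 + 0.0026 = 0.3687
TFR = 5 × 0.3687 = 1.8435

1.84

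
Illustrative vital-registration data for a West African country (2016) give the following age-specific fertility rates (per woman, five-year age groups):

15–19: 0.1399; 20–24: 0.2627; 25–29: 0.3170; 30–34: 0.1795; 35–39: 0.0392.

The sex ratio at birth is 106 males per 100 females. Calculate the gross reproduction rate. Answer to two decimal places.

Proportion female at birth = 100 / (100 + 106) = 0.48544.
Sum of ASFRs = 0.1399 + 0.2627 + 0.3170 + 0.1795 + 0.0392 = 0.9383
TFR = 5 × 0.9383 = 4.6915
GRR = 0.48544 × 4.6915 = 2.27744

2.28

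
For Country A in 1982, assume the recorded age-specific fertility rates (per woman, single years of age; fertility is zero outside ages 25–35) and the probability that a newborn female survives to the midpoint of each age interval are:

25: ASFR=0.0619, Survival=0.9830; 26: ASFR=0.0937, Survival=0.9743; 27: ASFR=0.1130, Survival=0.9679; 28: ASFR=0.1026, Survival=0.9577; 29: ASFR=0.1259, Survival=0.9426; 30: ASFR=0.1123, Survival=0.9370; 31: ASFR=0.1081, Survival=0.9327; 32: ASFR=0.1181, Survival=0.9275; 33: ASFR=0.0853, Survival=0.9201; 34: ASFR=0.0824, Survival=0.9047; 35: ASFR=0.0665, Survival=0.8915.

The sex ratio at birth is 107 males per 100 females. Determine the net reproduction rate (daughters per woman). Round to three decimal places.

Proportion female at birth = 100 / (100 + 107) = 0.48309.
Weighting each age-specific rate by interval width and survival:
  25: 1 × 0.0619 × 0.9830 = 0.06085
  26: 1 × 0.0937 × 0.9743 = 0.09129
  27: 1 × 0.1130 × 0.9679 = 0.10937
  28: 1 × 0.1026 × 0.9577 = 0.09826
  29: 1 × 0.1259 × 0.9426 = 0.11867
  30: 1 × 0.1123 × 0.9370 = 0.10523
  31: 1 × 0.1081 × 0.9327 = 0.10082
  32: 1 × 0.1181 × 0.9275 = 0.10954
  33: 1 × 0.0853 × 0.9201 = 0.07848
  34: 1 × 0.0824 × 0.9047 = 0.07455
  35: 1 × 0.0665 × 0.8915 = 0.05928
Sum = 1.00634
NRR = 0.48309 × 1.00634 = 0.48615

0.486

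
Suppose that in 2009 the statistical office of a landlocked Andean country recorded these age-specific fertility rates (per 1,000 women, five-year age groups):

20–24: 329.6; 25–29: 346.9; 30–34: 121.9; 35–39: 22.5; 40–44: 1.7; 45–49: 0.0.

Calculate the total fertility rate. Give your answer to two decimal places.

4.11

Sum of ASFRs = 329.6 + 346.9 + 121.9 + 22.5 + 1.7 + 0.0 = 822.6
TFR = 5 × 822.6 / 1000 = 4.113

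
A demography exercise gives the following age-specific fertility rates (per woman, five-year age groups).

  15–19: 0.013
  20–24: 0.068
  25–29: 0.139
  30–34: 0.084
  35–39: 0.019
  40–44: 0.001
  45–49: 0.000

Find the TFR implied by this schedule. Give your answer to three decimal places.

1.620

Sum of ASFRs = 0.013 + 0.068 + 0.139 + 0.084 + 0.019 + 0.001 + 0.000 = 0.324
TFR = 5 × 0.324 = 1.62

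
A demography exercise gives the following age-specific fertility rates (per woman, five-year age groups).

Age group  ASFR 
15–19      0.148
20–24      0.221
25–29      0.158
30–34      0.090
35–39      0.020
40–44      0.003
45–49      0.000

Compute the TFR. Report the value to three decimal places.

3.200

Sum of ASFRs = 0.148 + 0.221 + 0.158 + 0.090 + 0.020 + 0.003 + 0.000 = 0.640
TFR = 5 × 0.640 = 3.2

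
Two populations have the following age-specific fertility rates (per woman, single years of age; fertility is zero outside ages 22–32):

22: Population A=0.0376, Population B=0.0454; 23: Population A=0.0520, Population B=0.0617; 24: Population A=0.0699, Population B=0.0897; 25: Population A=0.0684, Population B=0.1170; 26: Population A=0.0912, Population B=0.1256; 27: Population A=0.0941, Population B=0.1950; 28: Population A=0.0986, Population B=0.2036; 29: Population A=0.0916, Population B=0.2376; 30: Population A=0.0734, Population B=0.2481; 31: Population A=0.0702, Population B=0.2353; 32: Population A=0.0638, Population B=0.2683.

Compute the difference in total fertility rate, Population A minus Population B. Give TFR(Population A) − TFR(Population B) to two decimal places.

Population A:
  Sum of ASFRs = 0.0376 + 0.0520 + 0.0699 + 0.0684 + 0.0912 + 0.0941 + 0.0986 + 0.0916 + 0.0734 + 0.0702 + 0.0638 = 0.8108
  TFR = 0.8108
Population B:
  Sum of ASFRs = 0.0454 + 0.0617 + 0.0897 + 0.1170 + 0.1256 + 0.1950 + 0.2036 + 0.2376 + 0.2481 + 0.2353 + 0.2683 = 1.8273
  TFR = 1.8273
Difference = 0.8108 − 1.8273 = -1.0165

-1.02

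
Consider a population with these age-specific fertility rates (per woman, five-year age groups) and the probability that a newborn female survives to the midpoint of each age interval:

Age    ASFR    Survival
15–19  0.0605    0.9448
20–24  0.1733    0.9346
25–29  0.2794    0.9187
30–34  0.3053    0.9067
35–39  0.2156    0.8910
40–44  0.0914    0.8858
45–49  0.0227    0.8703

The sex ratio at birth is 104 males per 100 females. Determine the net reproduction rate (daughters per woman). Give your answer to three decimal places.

Proportion female at birth = 100 / (100 + 104) = 0.49020.
Weighting each age-specific rate by interval width and survival:
  15–19: 5 × 0.0605 × 0.9448 = 0.28580
  20–24: 5 × 0.1733 × 0.9346 = 0.80983
  25–29: 5 × 0.2794 × 0.9187 = 1.28342
  30–34: 5 × 0.3053 × 0.9067 = 1.38408
  35–39: 5 × 0.2156 × 0.8910 = 0.96050
  40–44: 5 × 0.0914 × 0.8858 = 0.40481
  45–49: 5 × 0.0227 × 0.8703 = 0.09878
Sum = 5.22722
NRR = 0.49020 × 5.22722 = 2.56238
With NRR above 1 the population is above replacement fertility.

2.562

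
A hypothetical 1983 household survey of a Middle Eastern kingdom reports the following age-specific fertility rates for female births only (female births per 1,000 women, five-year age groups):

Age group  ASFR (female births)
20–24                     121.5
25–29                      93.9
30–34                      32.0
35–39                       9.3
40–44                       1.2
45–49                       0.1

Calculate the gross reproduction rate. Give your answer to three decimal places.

1.290

Sum of female ASFRs = 121.5 + 93.9 + 32.0 + 9.3 + 1.2 + 0.1 = 258.0
GRR = 5 × 258.0 / 1000 = 1.29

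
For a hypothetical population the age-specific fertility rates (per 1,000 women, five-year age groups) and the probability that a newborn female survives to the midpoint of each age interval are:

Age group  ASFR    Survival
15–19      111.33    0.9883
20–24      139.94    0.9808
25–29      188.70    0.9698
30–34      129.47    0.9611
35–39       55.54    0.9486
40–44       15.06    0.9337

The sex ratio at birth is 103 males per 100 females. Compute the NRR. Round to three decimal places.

Proportion female at birth = 100 / (100 + 103) = 0.49261.
Per-age-group product (5 × ASFR × survival probability):
  15–19: 5 × 111.33/1000 × 0.9883 = 0.55014
  20–24: 5 × 139.94/1000 × 0.9808 = 0.68627
  25–29: 5 × 188.70/1000 × 0.9698 = 0.91501
  30–34: 5 × 129.47/1000 × 0.9611 = 0.62217
  35–39: 5 × 55.54/1000 × 0.9486 = 0.26343
  40–44: 5 × 15.06/1000 × 0.9337 = 0.07031
Sum = 3.10733
NRR = 0.49261 × 3.10733 = 1.53070

1.531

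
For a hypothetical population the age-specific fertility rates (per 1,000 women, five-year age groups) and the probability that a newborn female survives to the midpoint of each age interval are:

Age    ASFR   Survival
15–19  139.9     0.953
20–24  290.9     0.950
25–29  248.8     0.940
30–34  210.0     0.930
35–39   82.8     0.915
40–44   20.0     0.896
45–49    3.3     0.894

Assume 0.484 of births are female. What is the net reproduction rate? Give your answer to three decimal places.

2.264

Proportion female at birth = 0.484.
Survival-weighted fertility by age (5·fₓ·Sₓ):
  15–19: 5 × 139.9/1000 × 0.953 = 0.66662
  20–24: 5 × 290.9/1000 × 0.950 = 1.38178
  25–29: 5 × 248.8/1000 × 0.940 = 1.16936
  30–34: 5 × 210.0/1000 × 0.930 = 0.97650
  35–39: 5 × 82.8/1000 × 0.915 = 0.37881
  40–44: 5 × 20.0/1000 × 0.896 = 0.08960
  45–49: 5 × 3.3/1000 × 0.894 = 0.01475
Sum = 4.67742
NRR = 0.484 × 4.67742 = 2.26387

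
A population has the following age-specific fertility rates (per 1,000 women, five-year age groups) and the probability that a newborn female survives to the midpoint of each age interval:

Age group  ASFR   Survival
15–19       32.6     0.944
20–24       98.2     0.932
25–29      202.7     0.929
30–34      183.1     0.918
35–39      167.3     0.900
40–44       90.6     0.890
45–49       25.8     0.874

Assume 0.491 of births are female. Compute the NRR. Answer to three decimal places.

1.798

Proportion female at birth = 0.491.
Survival-weighted fertility by age (5·fₓ·Sₓ):
  15–19: 5 × 32.6/1000 × 0.944 = 0.15387
  20–24: 5 × 98.2/1000 × 0.932 = 0.45761
  25–29: 5 × 202.7/1000 × 0.929 = 0.94154
  30–34: 5 × 183.1/1000 × 0.918 = 0.84043
  35–39: 5 × 167.3/1000 × 0.900 = 0.75285
  40–44: 5 × 90.6/1000 × 0.890 = 0.40317
  45–49: 5 × 25.8/1000 × 0.874 = 0.11275
Sum = 3.66222
NRR = 0.491 × 3.66222 = 1.79815
With NRR above 1 the population is above replacement fertility.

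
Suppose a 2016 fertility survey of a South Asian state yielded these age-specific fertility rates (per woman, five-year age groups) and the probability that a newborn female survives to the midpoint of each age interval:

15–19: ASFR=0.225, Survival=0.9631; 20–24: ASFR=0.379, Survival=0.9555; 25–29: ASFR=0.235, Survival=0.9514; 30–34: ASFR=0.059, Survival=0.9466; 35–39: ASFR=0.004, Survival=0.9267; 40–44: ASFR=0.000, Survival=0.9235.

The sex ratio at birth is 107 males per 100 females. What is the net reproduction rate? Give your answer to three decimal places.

Proportion female at birth = 100 / (100 + 107) = 0.48309.
Per-age-group product (5 × ASFR × survival probability):
  15–19: 5 × 0.225 × 0.9631 = 1.08349
  20–24: 5 × 0.379 × 0.9555 = 1.81067
  25–29: 5 × 0.235 × 0.9514 = 1.11790
  30–34: 5 × 0.059 × 0.9466 = 0.27925
  35–39: 5 × 0.004 × 0.9267 = 0.01853
  40–44: 5 × 0.000 × 0.9235 = 0.00000
Sum = 4.30984
NRR = 0.48309 × 4.30984 = 2.08204
NRR > 1, so each generation more than replaces itself.

2.082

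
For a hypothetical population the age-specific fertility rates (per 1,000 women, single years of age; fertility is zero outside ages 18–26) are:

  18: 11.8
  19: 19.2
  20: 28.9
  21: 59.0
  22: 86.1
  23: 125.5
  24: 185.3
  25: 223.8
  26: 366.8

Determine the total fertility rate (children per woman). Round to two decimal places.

1.11

Sum of ASFRs = 11.8 + 19.2 + 28.9 + 59.0 + 86.1 + 125.5 + 185.3 + 223.8 + 366.8 = 1106.4
TFR = 1106.4 / 1000 = 1.1064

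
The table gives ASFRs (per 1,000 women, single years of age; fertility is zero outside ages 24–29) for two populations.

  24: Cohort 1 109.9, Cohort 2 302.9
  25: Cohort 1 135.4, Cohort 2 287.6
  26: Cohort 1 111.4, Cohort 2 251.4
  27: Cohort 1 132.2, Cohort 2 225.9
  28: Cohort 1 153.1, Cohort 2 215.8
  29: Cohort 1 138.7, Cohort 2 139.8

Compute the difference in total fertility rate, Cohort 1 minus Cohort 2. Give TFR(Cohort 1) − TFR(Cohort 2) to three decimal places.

-0.643

Cohort 1:
  Sum of ASFRs = 109.9 + 135.4 + 111.4 + 132.2 + 153.1 + 138.7 = 780.7
  TFR = 780.7 / 1000 = 0.7807
Cohort 2:
  Sum of ASFRs = 302.9 + 287.6 + 251.4 + 225.9 + 215.8 + 139.8 = 1423.4
  TFR = 1423.4 / 1000 = 1.4234
Difference = 0.7807 − 1.4234 = -0.6427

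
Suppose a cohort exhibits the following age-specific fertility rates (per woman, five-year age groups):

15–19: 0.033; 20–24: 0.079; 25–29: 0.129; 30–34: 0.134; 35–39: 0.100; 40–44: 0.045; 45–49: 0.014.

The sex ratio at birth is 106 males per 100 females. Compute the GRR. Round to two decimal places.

1.30

Proportion female at birth = 100 / (100 + 106) = 0.48544.
Sum of ASFRs = 0.033 + 0.079 + 0.129 + 0.134 + 0.100 + 0.045 + 0.014 = 0.534
TFR = 5 × 0.534 = 2.67
GRR = 0.48544 × 2.67 = 1.29612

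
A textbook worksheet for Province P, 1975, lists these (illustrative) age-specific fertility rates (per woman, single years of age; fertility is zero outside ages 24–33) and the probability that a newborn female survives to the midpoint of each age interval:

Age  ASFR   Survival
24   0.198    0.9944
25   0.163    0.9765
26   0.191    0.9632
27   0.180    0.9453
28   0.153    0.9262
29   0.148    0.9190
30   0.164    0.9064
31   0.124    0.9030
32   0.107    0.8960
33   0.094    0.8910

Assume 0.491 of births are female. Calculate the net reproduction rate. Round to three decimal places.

Proportion female at birth = 0.491.
Weighting each age-specific rate by interval width and survival:
  24: 1 × 0.198 × 0.9944 = 0.19689
  25: 1 × 0.163 × 0.9765 = 0.15917
  26: 1 × 0.191 × 0.9632 = 0.18397
  27: 1 × 0.180 × 0.9453 = 0.17015
  28: 1 × 0.153 × 0.9262 = 0.14171
  29: 1 × 0.148 × 0.9190 = 0.13601
  30: 1 × 0.164 × 0.9064 = 0.14865
  31: 1 × 0.124 × 0.9030 = 0.11197
  32: 1 × 0.107 × 0.8960 = 0.09587
  33: 1 × 0.094 × 0.8910 = 0.08375
Sum = 1.42814
NRR = 0.491 × 1.42814 = 0.70122

0.701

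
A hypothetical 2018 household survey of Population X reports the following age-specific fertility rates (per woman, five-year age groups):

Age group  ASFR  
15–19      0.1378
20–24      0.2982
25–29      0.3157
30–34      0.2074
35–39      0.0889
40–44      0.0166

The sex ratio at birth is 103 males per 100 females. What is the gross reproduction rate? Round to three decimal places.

2.622

Proportion female at birth = 100 / (100 + 103) = 0.49261.
Sum of ASFRs = 0.1378 + 0.2982 + 0.3157 + 0.2074 + 0.0889 + 0.0166 = 1.0646
TFR = 5 × 1.0646 = 5.323
GRR = 0.49261 × 5.323 = 2.62216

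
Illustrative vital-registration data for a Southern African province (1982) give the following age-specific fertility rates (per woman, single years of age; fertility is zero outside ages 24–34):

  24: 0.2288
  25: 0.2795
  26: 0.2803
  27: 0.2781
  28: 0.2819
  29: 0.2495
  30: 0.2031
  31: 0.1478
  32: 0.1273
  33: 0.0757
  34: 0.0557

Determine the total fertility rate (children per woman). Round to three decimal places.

2.208

Sum of ASFRs = 0.2288 + 0.2795 + 0.2803 + 0.2781 + 0.2819 + 0.2495 + 0.2031 + 0.1478 + 0.1273 + 0.0757 + 0.0557 = 2.2077
TFR = 2.2077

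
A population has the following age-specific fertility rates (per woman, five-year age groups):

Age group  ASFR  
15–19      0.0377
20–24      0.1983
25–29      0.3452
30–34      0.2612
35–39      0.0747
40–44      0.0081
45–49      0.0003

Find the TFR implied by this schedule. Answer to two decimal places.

Sum of ASFRs = 0.0377 + 0.1983 + 0.3452 + 0.2612 + 0.0747 + 0.0081 + 0.0003 = 0.9255
TFR = 5 × 0.9255 = 4.6275

4.63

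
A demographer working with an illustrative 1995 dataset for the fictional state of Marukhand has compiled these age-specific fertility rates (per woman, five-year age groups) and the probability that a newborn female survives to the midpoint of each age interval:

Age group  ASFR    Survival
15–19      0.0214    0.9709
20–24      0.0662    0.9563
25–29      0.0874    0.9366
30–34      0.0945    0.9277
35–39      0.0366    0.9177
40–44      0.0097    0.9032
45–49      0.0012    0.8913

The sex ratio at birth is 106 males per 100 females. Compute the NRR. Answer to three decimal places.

Proportion female at birth = 100 / (100 + 106) = 0.48544.
Each age group contributes 5 × ASFR × survival:
  15–19: 5 × 0.0214 × 0.9709 = 0.10389
  20–24: 5 × 0.0662 × 0.9563 = 0.31654
  25–29: 5 × 0.0874 × 0.9366 = 0.40929
  30–34: 5 × 0.0945 × 0.9277 = 0.43834
  35–39: 5 × 0.0366 × 0.9177 = 0.16794
  40–44: 5 × 0.0097 × 0.9032 = 0.04381
  45–49: 5 × 0.0012 × 0.8913 = 0.00535
Sum = 1.48516
NRR = 0.48544 × 1.48516 = 0.72096

0.721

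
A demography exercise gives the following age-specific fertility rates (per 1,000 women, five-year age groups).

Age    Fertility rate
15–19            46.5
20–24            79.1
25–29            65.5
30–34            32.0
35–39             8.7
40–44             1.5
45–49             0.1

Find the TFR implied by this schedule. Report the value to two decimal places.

1.17

Sum of ASFRs = 46.5 + 79.1 + 65.5 + 32.0 + 8.7 + 1.5 + 0.1 = 233.4
TFR = 5 × 233.4 / 1000 = 1.167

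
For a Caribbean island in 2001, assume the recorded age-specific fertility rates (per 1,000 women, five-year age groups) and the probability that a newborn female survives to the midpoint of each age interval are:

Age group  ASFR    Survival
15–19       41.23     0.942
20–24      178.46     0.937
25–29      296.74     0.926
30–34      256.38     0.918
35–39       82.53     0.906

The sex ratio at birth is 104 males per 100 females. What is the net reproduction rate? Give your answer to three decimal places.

1.939

Proportion female at birth = 100 / (100 + 104) = 0.49020.
Weighting each age-specific rate by interval width and survival:
  15–19: 5 × 41.23/1000 × 0.942 = 0.19419
  20–24: 5 × 178.46/1000 × 0.937 = 0.83609
  25–29: 5 × 296.74/1000 × 0.926 = 1.37391
  30–34: 5 × 256.38/1000 × 0.918 = 1.17678
  35–39: 5 × 82.53/1000 × 0.906 = 0.37386
Sum = 3.95483
NRR = 0.49020 × 3.95483 = 1.93866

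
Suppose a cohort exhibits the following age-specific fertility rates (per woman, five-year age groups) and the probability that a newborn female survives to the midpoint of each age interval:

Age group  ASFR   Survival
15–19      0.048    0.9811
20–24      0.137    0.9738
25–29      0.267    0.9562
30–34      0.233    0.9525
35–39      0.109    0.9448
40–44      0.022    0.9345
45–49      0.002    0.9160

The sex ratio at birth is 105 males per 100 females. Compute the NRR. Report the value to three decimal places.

Proportion female at birth = 100 / (100 + 105) = 0.48780.
Survival-weighted fertility by age (5·fₓ·Sₓ):
  15–19: 5 × 0.048 × 0.9811 = 0.23546
  20–24: 5 × 0.137 × 0.9738 = 0.66705
  25–29: 5 × 0.267 × 0.9562 = 1.27653
  30–34: 5 × 0.233 × 0.9525 = 1.10966
  35–39: 5 × 0.109 × 0.9448 = 0.51492
  40–44: 5 × 0.022 × 0.9345 = 0.10280
  45–49: 5 × 0.002 × 0.9160 = 0.00916
Sum = 3.91558
NRR = 0.48780 × 3.91558 = 1.91002

1.910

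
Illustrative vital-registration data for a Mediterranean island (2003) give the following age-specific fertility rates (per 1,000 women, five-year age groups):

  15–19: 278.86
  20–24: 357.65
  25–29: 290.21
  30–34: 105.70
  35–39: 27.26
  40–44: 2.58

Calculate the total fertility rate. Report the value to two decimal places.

5.31

Sum of ASFRs = 278.86 + 357.65 + 290.21 + 105.70 + 27.26 + 2.58 = 1062.26
TFR = 5 × 1062.26 / 1000 = 5.3113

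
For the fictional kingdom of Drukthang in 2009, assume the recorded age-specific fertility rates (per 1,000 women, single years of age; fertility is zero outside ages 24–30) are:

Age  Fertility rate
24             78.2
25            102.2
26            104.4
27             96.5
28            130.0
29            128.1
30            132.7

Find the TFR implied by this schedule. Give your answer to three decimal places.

Sum of ASFRs = 78.2 + 102.2 + 104.4 + 96.5 + 130.0 + 128.1 + 132.7 = 772.1
TFR = 772.1 / 1000 = 0.7721

0.772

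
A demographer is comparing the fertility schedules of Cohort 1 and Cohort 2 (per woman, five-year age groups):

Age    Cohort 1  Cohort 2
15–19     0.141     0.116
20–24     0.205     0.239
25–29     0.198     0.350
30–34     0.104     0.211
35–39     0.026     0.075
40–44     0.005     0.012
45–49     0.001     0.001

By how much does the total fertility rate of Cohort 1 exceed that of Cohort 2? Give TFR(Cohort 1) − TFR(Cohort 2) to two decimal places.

-1.62

Cohort 1:
  Sum of ASFRs = 0.141 + 0.205 + 0.198 + 0.104 + 0.026 + 0.005 + 0.001 = 0.680
  TFR = 5 × 0.680 = 3.4
Cohort 2:
  Sum of ASFRs = 0.116 + 0.239 + 0.350 + 0.211 + 0.075 + 0.012 + 0.001 = 1.004
  TFR = 5 × 1.004 = 5.02
Difference = 3.4 − 5.02 = -1.62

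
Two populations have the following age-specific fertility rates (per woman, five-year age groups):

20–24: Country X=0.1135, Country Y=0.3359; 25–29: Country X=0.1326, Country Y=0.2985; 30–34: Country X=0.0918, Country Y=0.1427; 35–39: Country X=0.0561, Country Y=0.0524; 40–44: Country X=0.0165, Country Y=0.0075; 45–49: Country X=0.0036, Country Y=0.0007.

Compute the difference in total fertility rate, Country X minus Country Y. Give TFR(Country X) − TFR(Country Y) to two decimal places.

Country X:
  Sum of ASFRs = 0.1135 + 0.1326 + 0.0918 + 0.0561 + 0.0165 + 0.0036 = 0.4141
  TFR = 5 × 0.4141 = 2.0705
Country Y:
  Sum of ASFRs = 0.3359 + 0.2985 + 0.1427 + 0.0524 + 0.0075 + 0.0007 = 0.8377
  TFR = 5 × 0.8377 = 4.1885
Difference = 2.0705 − 4.1885 = -2.118

-2.12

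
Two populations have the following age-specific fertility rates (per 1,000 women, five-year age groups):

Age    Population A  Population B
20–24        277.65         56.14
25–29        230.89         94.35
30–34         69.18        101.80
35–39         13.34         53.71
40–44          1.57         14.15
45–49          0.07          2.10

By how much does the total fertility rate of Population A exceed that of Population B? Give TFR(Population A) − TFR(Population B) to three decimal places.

Population A:
  Sum of ASFRs = 277.65 + 230.89 + 69.18 + 13.34 + 1.57 + 0.07 = 592.70
  TFR = 5 × 592.70 / 1000 = 2.9635
Population B:
  Sum of ASFRs = 56.14 + 94.35 + 101.80 + 53.71 + 14.15 + 2.10 = 322.25
  TFR = 5 × 322.25 / 1000 = 1.61125
Difference = 2.9635 − 1.61125 = 1.35225

1.352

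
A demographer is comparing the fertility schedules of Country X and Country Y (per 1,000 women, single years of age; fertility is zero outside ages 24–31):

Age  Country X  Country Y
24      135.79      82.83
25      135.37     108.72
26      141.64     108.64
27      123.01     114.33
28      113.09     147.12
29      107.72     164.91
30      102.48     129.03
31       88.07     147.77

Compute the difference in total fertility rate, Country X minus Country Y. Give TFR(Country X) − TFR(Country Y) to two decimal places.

-0.06

Country X:
  Sum of ASFRs = 135.79 + 135.37 + 141.64 + 123.01 + 113.09 + 107.72 + 102.48 + 88.07 = 947.17
  TFR = 947.17 / 1000 = 0.94717
Country Y:
  Sum of ASFRs = 82.83 + 108.72 + 108.64 + 114.33 + 147.12 + 164.91 + 129.03 + 147.77 = 1003.35
  TFR = 1003.35 / 1000 = 1.00335
Difference = 0.94717 − 1.00335 = -0.05618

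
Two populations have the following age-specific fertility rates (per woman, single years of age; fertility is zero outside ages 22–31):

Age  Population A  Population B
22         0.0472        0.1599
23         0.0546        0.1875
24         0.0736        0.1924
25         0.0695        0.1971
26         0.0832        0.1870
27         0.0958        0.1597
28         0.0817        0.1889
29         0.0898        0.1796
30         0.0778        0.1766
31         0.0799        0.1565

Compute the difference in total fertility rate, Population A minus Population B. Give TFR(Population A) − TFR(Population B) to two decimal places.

-1.03

Population A:
  Sum of ASFRs = 0.0472 + 0.0546 + 0.0736 + 0.0695 + 0.0832 + 0.0958 + 0.0817 + 0.0898 + 0.0778 + 0.0799 = 0.7531
  TFR = 0.7531
Population B:
  Sum of ASFRs = 0.1599 + 0.1875 + 0.1924 + 0.1971 + 0.1870 + 0.1597 + 0.1889 + 0.1796 + 0.1766 + 0.1565 = 1.7852
  TFR = 1.7852
Difference = 0.7531 − 1.7852 = -1.0321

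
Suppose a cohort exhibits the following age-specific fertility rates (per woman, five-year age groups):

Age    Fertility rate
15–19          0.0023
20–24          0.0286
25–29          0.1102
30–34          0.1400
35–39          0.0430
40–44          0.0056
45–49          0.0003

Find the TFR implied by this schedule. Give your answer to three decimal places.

Sum of ASFRs = 0.0023 + 0.0286 + 0.1102 + 0.1400 + 0.0430 + 0.0056 + 0.0003 = 0.3300
TFR = 5 × 0.3300 = 1.65

1.650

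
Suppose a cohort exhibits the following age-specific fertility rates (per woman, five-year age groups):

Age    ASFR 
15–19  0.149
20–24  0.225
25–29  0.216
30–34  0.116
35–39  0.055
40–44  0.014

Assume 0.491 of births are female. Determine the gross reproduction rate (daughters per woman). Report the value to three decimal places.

1.903

Proportion female at birth = 0.491.
Sum of ASFRs = 0.149 + 0.225 + 0.216 + 0.116 + 0.055 + 0.014 = 0.775
TFR = 5 × 0.775 = 3.875
GRR = 0.491 × 3.875 = 1.90263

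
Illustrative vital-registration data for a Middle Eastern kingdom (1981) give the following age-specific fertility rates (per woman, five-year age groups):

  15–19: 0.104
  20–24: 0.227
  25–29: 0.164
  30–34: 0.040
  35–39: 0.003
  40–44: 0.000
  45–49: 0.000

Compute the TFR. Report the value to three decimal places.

2.690

Sum of ASFRs = 0.104 + 0.227 + 0.164 + 0.040 + 0.003 + 0.000 + 0.000 = 0.538
TFR = 5 × 0.538 = 2.69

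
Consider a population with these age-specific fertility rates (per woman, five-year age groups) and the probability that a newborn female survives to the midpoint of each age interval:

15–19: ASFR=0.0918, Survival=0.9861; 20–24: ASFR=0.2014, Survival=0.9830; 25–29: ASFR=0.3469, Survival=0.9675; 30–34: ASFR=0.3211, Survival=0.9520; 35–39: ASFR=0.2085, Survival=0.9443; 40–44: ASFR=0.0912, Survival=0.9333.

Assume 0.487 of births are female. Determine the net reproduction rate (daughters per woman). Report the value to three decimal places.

Proportion female at birth = 0.487.
Per-age-group product (5 × ASFR × survival probability):
  15–19: 5 × 0.0918 × 0.9861 = 0.45262
  20–24: 5 × 0.2014 × 0.9830 = 0.98988
  25–29: 5 × 0.3469 × 0.9675 = 1.67813
  30–34: 5 × 0.3211 × 0.9520 = 1.52844
  35–39: 5 × 0.2085 × 0.9443 = 0.98443
  40–44: 5 × 0.0912 × 0.9333 = 0.42558
Sum = 6.05908
NRR = 0.487 × 6.05908 = 2.95077
An NRR exceeding 1 indicates intrinsic growth under these rates.

2.951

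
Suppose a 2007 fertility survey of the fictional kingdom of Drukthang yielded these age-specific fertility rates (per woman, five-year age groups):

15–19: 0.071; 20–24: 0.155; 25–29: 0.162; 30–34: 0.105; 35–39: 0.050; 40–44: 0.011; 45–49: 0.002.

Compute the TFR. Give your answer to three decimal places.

Sum of ASFRs = 0.071 + 0.155 + 0.162 + 0.105 + 0.050 + 0.011 + 0.002 = 0.556
TFR = 5 × 0.556 = 2.78

2.780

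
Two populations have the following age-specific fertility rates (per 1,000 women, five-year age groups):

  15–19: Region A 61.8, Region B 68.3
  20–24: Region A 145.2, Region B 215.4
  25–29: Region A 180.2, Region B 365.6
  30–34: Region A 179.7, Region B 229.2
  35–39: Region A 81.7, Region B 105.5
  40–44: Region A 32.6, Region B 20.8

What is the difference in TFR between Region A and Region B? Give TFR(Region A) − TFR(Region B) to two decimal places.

Region A:
  Sum of ASFRs = 61.8 + 145.2 + 180.2 + 179.7 + 81.7 + 32.6 = 681.2
  TFR = 5 × 681.2 / 1000 = 3.406
Region B:
  Sum of ASFRs = 68.3 + 215.4 + 365.6 + 229.2 + 105.5 + 20.8 = 1004.8
  TFR = 5 × 1004.8 / 1000 = 5.024
Difference = 3.406 − 5.024 = -1.618

-1.62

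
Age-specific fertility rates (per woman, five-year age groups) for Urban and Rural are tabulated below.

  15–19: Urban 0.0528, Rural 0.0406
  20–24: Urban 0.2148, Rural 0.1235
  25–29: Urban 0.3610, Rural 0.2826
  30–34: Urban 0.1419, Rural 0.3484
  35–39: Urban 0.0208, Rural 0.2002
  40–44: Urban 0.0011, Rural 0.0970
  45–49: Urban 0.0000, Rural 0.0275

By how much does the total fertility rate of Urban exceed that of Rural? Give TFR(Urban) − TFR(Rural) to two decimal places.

Urban:
  Sum of ASFRs = 0.0528 + 0.2148 + 0.3610 + 0.1419 + 0.0208 + 0.0011 + 0.0000 = 0.7924
  TFR = 5 × 0.7924 = 3.962
Rural:
  Sum of ASFRs = 0.0406 + 0.1235 + 0.2826 + 0.3484 + 0.2002 + 0.0970 + 0.0275 = 1.1198
  TFR = 5 × 1.1198 = 5.599
Difference = 3.962 − 5.599 = -1.637

-1.64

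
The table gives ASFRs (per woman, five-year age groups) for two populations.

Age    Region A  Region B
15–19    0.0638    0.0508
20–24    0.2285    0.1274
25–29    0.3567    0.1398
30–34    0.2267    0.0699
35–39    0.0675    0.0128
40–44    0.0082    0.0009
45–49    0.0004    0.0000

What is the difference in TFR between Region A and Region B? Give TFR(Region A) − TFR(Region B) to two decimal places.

Region A:
  Sum of ASFRs = 0.0638 + 0.2285 + 0.3567 + 0.2267 + 0.0675 + 0.0082 + 0.0004 = 0.9518
  TFR = 5 × 0.9518 = 4.759
Region B:
  Sum of ASFRs = 0.0508 + 0.1274 + 0.1398 + 0.0699 + 0.0128 + 0.0009 + 0.0000 = 0.4016
  TFR = 5 × 0.4016 = 2.008
Difference = 4.759 − 2.008 = 2.751

2.75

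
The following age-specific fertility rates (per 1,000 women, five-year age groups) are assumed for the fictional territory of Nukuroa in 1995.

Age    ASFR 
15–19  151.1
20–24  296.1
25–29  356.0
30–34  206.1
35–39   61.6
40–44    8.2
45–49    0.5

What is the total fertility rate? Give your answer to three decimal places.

Sum of ASFRs = 151.1 + 296.1 + 356.0 + 206.1 + 61.6 + 8.2 + 0.5 = 1079.6
TFR = 5 × 1079.6 / 1000 = 5.398

5.398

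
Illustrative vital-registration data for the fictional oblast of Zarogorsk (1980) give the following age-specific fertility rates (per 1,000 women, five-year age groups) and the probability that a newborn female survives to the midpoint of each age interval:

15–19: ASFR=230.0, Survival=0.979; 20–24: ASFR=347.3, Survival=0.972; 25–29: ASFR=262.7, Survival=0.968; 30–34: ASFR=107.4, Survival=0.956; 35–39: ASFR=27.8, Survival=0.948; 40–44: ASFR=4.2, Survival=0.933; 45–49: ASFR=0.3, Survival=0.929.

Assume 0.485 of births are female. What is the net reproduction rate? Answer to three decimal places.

Proportion female at birth = 0.485.
Each age group contributes 5 × ASFR × survival:
  15–19: 5 × 230.0/1000 × 0.979 = 1.12585
  20–24: 5 × 347.3/1000 × 0.972 = 1.68788
  25–29: 5 × 262.7/1000 × 0.968 = 1.27147
  30–34: 5 × 107.4/1000 × 0.956 = 0.51337
  35–39: 5 × 27.8/1000 × 0.948 = 0.13177
  40–44: 5 × 4.2/1000 × 0.933 = 0.01959
  45–49: 5 × 0.3/1000 × 0.929 = 0.00139
Sum = 4.75132
NRR = 0.485 × 4.75132 = 2.30439
With NRR above 1 the population is above replacement fertility.

2.304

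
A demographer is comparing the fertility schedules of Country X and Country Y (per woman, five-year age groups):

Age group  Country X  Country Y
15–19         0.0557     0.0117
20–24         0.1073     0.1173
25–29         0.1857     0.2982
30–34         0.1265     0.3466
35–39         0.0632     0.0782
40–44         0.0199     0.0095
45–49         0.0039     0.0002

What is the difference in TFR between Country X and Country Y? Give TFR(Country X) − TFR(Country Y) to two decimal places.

-1.50

Country X:
  Sum of ASFRs = 0.0557 + 0.1073 + 0.1857 + 0.1265 + 0.0632 + 0.0199 + 0.0039 = 0.5622
  TFR = 5 × 0.5622 = 2.811
Country Y:
  Sum of ASFRs = 0.0117 + 0.1173 + 0.2982 + 0.3466 + 0.0782 + 0.0095 + 0.0002 = 0.8617
  TFR = 5 × 0.8617 = 4.3085
Difference = 2.811 − 4.3085 = -1.4975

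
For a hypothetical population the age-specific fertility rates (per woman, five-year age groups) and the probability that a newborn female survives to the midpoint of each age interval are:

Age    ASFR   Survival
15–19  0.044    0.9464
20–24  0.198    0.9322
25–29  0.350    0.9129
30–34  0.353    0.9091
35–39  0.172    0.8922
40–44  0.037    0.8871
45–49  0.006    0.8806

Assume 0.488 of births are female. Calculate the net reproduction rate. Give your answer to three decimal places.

2.582

Proportion female at birth = 0.488.
Per-age-group product (5 × ASFR × survival probability):
  15–19: 5 × 0.044 × 0.9464 = 0.20821
  20–24: 5 × 0.198 × 0.9322 = 0.92288
  25–29: 5 × 0.350 × 0.9129 = 1.59758
  30–34: 5 × 0.353 × 0.9091 = 1.60456
  35–39: 5 × 0.172 × 0.8922 = 0.76729
  40–44: 5 × 0.037 × 0.8871 = 0.16411
  45–49: 5 × 0.006 × 0.8806 = 0.02642
Sum = 5.29105
NRR = 0.488 × 5.29105 = 2.58203
NRR > 1, so each generation more than replaces itself.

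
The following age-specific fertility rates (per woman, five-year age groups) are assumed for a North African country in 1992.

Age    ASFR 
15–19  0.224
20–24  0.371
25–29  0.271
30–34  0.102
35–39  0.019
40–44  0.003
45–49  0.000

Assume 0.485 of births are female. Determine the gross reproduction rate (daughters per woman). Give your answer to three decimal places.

2.401

Proportion female at birth = 0.485.
Sum of ASFRs = 0.224 + 0.371 + 0.271 + 0.102 + 0.019 + 0.003 + 0.000 = 0.990
TFR = 5 × 0.990 = 4.95
GRR = 0.485 × 4.95 = 2.40075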